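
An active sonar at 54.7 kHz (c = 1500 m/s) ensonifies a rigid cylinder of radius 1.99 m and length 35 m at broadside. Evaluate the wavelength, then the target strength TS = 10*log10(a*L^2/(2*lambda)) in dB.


Step 1: lambda = c/f = 1500/54700 = 0.02742 m
Step 2: TS = 10*log10(a*L^2/(2*lambda)) = 10*log10(1.99*35^2/(2*0.02742)) = 46.48

46.48 dB


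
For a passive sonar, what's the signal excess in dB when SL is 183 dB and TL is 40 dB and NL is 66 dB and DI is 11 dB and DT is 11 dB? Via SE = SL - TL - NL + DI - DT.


SE = SL - TL - NL + DI - DT = 183 - 40 - 66 + 11 - 11 = 77

77 dB


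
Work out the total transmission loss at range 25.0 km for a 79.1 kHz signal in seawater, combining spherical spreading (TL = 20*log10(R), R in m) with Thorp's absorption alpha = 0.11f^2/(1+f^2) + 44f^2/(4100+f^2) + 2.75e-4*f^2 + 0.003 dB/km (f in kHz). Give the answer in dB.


798.34 dB


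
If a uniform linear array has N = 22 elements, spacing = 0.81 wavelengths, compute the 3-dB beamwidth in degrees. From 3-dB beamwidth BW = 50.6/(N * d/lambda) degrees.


2.84 deg


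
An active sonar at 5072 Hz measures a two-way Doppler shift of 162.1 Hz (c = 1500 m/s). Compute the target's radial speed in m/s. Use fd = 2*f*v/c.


From fd = 2*f*v/c, v = c*fd/(2*f) = 1500 * 162.1 / (2*5072) = 23.97

23.97 m/s


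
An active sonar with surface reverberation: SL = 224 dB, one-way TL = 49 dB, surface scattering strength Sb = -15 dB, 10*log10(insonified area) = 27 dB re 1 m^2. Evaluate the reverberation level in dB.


138 dB


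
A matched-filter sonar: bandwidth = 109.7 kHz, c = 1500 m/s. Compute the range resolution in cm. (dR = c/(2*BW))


dR = c/(2*BW) = 1500 / (2 * 109.7e3) = 0.0068 m = 0.68 cm

0.68 cm


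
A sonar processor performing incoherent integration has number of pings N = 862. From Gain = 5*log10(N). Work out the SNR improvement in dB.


Gain = 5*log10(862) = 14.68

14.68 dB


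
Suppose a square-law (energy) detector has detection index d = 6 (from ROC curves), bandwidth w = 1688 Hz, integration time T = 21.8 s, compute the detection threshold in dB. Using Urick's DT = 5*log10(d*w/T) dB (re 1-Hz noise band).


13.34 dB


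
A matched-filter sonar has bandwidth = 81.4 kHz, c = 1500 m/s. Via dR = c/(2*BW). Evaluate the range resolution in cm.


dR = c/(2*BW) = 1500 / (2 * 81.4e3) = 0.0092 m = 0.92 cm

0.92 cm


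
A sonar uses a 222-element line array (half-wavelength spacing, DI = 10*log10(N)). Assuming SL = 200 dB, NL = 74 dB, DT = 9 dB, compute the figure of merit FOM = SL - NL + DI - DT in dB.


140.46 dB


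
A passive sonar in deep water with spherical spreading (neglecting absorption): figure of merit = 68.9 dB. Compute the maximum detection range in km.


At max range FOM = TL, so 20*log10(R) = 68.9
R = 10^(68.9/20) = 2786.12 m = 2.79 km

2.79 km


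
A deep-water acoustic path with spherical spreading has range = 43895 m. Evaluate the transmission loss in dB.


92.85 dB


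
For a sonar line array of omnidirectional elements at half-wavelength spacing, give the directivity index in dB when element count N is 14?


11.46 dB


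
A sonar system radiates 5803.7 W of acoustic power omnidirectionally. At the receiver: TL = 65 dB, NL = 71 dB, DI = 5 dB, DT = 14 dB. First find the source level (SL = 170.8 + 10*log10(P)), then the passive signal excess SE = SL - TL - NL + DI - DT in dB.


Step 1: SL = 170.8 + 10*log10(5803.7) = 208.44 dB
Step 2: SE = SL - TL - NL + DI - DT = 208.44 - 65 - 71 + 5 - 14 = 63.44

63.44 dB


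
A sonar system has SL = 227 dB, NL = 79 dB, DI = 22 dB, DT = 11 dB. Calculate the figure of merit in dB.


159 dB


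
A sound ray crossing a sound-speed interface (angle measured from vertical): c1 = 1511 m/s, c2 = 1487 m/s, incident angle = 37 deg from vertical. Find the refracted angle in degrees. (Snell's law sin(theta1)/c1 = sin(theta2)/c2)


sin(theta2) = (c2/c1)*sin(theta1) = (1487/1511)*sin(37 deg) = 0.59226
theta2 = arcsin(0.59226) = 36.32

36.32 deg


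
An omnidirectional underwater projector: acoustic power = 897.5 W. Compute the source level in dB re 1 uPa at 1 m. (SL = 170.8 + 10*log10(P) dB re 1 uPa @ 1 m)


200.33 dB


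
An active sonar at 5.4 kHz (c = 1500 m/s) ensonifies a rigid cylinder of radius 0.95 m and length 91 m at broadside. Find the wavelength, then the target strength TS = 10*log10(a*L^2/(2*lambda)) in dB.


Step 1: lambda = c/f = 1500/5400 = 0.27778 m
Step 2: TS = 10*log10(a*L^2/(2*lambda)) = 10*log10(0.95*91^2/(2*0.27778)) = 41.51

41.51 dB


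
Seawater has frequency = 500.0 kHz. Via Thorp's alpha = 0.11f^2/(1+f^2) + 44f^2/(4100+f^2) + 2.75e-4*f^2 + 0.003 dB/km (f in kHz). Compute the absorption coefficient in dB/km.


f^2 = 250000.0
alpha = 0.11*250000.0/(1+250000.0) + 44*250000.0/(4100+250000.0) + 2.75e-4*250000.0 + 0.003 = 112.153

112.153 dB/km


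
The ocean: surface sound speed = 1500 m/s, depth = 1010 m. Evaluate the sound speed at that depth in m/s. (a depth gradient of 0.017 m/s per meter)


1517.17 m/s


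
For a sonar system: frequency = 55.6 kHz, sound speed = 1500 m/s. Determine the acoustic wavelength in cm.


lambda = c/f = 1500 / 55600 = 0.027 m = 2.7 cm

2.7 cm


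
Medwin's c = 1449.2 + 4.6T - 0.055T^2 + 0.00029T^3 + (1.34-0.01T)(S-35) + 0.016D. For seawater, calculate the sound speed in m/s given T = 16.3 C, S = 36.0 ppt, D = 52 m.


c = 1449.2 + 4.6*16.3 - 0.055*16.3^2 + 0.00029*16.3^3 + (1.34 - 0.01*16.3)*(36.0 - 35) + 0.016*52 = 1512.83

1512.83 m/s


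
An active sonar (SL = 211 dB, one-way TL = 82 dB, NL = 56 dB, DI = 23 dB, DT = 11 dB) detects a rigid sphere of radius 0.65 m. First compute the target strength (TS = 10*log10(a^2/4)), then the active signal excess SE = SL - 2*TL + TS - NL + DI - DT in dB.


Step 1: TS = 10*log10(0.65^2/4) = -9.76 dB
Step 2: SE = SL - 2*TL + TS - NL + DI - DT = 211 - 2*82 + (-9.76) - 56 + 23 - 11 = -6.76

-6.76 dB


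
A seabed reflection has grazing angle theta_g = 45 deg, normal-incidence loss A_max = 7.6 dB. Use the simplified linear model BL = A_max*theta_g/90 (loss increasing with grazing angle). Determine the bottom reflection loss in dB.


BL = A_max * theta_g / 90 = 7.6 * 45 / 90 = 3.8

3.8 dB


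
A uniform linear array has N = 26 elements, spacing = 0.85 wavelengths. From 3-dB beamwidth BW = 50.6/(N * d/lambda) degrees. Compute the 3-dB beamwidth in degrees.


BW = 50.6 / (26 * 0.85) = 50.6 / 22.1 = 2.29

2.29 deg


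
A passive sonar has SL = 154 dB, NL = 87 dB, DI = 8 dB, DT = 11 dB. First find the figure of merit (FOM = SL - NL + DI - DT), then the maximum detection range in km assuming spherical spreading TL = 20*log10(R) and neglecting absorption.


Step 1: FOM = SL - NL + DI - DT = 154 - 87 + 8 - 11 = 64 dB
Step 2: at max range FOM = TL = 20*log10(R), so R = 10^(64/20) = 1584.89 m = 1.58 km

1.58 km


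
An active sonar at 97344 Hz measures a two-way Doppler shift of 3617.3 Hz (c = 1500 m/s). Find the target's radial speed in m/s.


From fd = 2*f*v/c, v = c*fd/(2*f) = 1500 * 3617.3 / (2*97344) = 27.87

27.87 m/s


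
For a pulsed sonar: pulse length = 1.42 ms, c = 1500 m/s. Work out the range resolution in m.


dR = c*tau/2 = 1500 * 1.42e-3 / 2 = 1.065

1.065 m


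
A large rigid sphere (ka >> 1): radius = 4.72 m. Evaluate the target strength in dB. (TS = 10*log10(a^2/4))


7.46 dB


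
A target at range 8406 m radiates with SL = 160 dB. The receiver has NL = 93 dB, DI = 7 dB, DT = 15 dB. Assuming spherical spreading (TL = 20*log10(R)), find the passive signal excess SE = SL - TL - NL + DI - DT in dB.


-19.49 dB


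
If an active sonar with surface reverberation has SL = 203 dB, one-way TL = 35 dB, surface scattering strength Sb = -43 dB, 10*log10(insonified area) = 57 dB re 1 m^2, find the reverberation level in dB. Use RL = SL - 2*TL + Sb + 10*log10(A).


RL = SL - 2*TL + Sb + 10*log10(A) = 203 - 2*35 + (-43) + 57 = 147

147 dB


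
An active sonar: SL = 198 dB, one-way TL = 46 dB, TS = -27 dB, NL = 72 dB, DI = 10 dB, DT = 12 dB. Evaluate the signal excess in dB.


SE = SL - 2*TL + TS - NL + DI - DT = 198 - 2*46 + (-27) - 72 + 10 - 12 = 5

5 dB


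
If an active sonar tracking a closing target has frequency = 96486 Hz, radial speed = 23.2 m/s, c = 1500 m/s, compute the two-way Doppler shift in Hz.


fd = 2*f*v/c = 2 * 96486 * 23.2 / 1500 = 2984.63

2984.63 Hz


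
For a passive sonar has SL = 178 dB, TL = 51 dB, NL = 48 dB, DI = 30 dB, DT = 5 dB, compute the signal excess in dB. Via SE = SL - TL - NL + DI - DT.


SE = SL - TL - NL + DI - DT = 178 - 51 - 48 + 30 - 5 = 104

104 dB


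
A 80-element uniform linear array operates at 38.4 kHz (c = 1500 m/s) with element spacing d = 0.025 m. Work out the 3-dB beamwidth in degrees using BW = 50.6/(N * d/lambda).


0.99 deg


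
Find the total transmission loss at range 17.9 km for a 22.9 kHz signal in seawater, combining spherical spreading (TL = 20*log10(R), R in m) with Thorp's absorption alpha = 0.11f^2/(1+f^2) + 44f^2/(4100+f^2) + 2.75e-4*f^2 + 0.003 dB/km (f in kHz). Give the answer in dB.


178.97 dB


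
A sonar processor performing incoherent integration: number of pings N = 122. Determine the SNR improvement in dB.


Gain = 5*log10(122) = 10.43

10.43 dB


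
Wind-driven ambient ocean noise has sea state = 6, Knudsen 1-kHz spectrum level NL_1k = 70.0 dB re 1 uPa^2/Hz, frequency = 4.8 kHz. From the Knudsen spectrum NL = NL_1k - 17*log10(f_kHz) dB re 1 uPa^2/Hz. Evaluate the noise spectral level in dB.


NL = NL_1k - 17*log10(f_kHz) = 70.0 - 17*log10(4.8) = 70.0 - (11.58) = 58.42

58.42 dB


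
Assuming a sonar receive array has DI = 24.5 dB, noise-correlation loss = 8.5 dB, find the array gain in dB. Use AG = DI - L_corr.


AG = DI - L_corr = 24.5 - 8.5 = 16.0

16.0 dB


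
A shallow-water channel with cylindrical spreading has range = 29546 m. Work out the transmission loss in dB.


TL = 10*log10(29546) = 44.7

44.7 dB


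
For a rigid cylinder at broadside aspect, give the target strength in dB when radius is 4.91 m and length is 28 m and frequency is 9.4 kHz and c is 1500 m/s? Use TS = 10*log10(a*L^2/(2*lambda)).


lambda = 1500/9400 = 0.15957 m
TS = 10*log10(4.91*28^2/(2*0.15957)) = 40.81

40.81 dB


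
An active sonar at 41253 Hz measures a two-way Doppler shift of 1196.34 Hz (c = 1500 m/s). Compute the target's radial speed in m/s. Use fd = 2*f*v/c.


From fd = 2*f*v/c, v = c*fd/(2*f) = 1500 * 1196.34 / (2*41253) = 21.75

21.75 m/s


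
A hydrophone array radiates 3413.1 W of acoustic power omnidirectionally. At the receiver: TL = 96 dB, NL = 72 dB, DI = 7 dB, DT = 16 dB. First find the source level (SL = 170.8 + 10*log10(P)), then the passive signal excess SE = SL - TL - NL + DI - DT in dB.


Step 1: SL = 170.8 + 10*log10(3413.1) = 206.13 dB
Step 2: SE = SL - TL - NL + DI - DT = 206.13 - 96 - 72 + 7 - 16 = 29.13

29.13 dB


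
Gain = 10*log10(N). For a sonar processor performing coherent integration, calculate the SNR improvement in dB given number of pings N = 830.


Gain = 10*log10(830) = 29.19

29.19 dB


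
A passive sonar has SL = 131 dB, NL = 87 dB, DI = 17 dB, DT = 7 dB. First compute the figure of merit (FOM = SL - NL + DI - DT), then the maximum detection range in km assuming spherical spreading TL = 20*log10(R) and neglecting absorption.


Step 1: FOM = SL - NL + DI - DT = 131 - 87 + 17 - 7 = 54 dB
Step 2: at max range FOM = TL = 20*log10(R), so R = 10^(54/20) = 501.19 m = 0.5 km

0.5 km


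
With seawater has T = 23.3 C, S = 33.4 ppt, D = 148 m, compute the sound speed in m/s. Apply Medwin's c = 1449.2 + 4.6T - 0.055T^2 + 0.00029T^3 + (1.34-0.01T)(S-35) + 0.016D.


c = 1449.2 + 4.6*23.3 - 0.055*23.3^2 + 0.00029*23.3^3 + (1.34 - 0.01*23.3)*(33.4 - 35) + 0.016*148 = 1530.79

1530.79 m/s


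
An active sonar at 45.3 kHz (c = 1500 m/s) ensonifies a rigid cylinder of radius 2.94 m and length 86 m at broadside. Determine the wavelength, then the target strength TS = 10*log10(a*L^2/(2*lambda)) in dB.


Step 1: lambda = c/f = 1500/45300 = 0.03311 m
Step 2: TS = 10*log10(a*L^2/(2*lambda)) = 10*log10(2.94*86^2/(2*0.03311)) = 55.16

55.16 dB


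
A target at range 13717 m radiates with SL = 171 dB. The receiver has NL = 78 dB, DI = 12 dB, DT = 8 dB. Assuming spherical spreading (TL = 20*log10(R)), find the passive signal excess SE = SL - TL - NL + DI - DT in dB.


Step 1: TL = 20*log10(13717) = 82.75 dB
Step 2: SE = 171 - 82.75 - 78 + 12 - 8 = 14.25

14.25 dB


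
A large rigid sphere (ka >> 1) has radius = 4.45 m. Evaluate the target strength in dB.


TS = 10*log10(4.45^2 / 4) = 10*log10(4.950625) = 6.95

6.95 dB


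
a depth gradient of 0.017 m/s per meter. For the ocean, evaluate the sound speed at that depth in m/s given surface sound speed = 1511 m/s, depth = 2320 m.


c = 1511 + 0.017 * 2320 = 1550.44

1550.44 m/s


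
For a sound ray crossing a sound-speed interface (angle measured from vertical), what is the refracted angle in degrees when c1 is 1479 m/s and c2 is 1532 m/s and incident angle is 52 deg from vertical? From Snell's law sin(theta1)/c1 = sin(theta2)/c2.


sin(theta2) = (c2/c1)*sin(theta1) = (1532/1479)*sin(52 deg) = 0.81625
theta2 = arcsin(0.81625) = 54.71

54.71 deg


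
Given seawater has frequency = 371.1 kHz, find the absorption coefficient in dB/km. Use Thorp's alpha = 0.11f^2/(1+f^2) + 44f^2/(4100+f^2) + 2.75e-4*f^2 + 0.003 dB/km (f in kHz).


f^2 = 137715.21
alpha = 0.11*137715.21/(1+137715.21) + 44*137715.21/(4100+137715.21) + 2.75e-4*137715.21 + 0.003 = 80.713

80.713 dB/km


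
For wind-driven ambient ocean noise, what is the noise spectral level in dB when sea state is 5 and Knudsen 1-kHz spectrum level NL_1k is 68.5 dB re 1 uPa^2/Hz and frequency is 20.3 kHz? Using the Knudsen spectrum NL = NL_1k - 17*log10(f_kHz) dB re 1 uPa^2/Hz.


46.27 dB


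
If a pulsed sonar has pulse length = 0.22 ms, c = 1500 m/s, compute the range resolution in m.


dR = c*tau/2 = 1500 * 0.22e-3 / 2 = 0.165

0.165 m


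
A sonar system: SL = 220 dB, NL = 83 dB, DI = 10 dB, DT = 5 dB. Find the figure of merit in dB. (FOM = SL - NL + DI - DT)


142 dB


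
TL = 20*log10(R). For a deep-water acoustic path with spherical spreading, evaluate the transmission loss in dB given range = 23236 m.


87.32 dB


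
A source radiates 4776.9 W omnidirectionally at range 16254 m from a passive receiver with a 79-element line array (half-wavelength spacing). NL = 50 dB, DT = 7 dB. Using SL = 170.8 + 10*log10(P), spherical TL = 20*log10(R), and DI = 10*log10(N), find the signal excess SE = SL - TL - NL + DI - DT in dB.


Step 1: SL = 170.8 + 10*log10(4776.9) = 207.59 dB
Step 2: TL = 20*log10(16254) = 84.22 dB
Step 3: DI = 10*log10(79) = 18.98 dB
Step 4: SE = SL - TL - NL + DI - DT = 207.59 - 84.22 - 50 + 18.98 - 7 = 85.35

85.35 dB


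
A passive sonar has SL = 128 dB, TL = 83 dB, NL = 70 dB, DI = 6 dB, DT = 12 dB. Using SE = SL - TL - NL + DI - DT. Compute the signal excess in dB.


SE = SL - TL - NL + DI - DT = 128 - 83 - 70 + 6 - 12 = -31

-31 dB


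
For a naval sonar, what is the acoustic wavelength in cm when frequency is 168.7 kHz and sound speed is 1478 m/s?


lambda = c/f = 1478 / 168700 = 0.0088 m = 0.88 cm

0.88 cm


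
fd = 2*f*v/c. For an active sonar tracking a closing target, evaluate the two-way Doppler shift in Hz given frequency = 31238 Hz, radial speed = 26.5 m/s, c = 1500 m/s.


fd = 2*f*v/c = 2 * 31238 * 26.5 / 1500 = 1103.74

1103.74 Hz


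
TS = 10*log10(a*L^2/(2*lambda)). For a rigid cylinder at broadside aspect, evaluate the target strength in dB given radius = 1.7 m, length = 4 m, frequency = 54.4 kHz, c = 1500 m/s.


26.93 dB


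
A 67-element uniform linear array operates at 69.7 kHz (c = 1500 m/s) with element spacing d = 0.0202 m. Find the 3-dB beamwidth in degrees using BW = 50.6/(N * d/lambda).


Step 1: lambda = 1500/69700 = 0.02152 m
Step 2: d/lambda = 0.0202/0.02152 = 0.9387
Step 3: BW = 50.6/(N * d/lambda) = 50.6/(67 * 0.9387) = 0.8

0.8 deg


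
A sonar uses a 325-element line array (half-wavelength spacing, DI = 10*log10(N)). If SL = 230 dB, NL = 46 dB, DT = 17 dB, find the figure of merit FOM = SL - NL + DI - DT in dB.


Step 1: DI = 10*log10(325) = 25.12 dB
Step 2: FOM = SL - NL + DI - DT = 230 - 46 + 25.12 - 17 = 192.12

192.12 dB


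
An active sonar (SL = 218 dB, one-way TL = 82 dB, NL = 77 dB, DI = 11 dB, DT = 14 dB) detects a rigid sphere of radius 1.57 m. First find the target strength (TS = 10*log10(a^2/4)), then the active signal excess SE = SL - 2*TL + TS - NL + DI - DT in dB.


Step 1: TS = 10*log10(1.57^2/4) = -2.1 dB
Step 2: SE = SL - 2*TL + TS - NL + DI - DT = 218 - 2*82 + (-2.1) - 77 + 11 - 14 = -28.1

-28.1 dB


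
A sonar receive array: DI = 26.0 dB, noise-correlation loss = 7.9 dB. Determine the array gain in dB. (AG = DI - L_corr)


18.1 dB


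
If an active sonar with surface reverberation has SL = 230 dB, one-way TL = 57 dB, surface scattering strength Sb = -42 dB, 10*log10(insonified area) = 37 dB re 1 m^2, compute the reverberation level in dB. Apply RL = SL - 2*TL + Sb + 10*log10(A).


RL = SL - 2*TL + Sb + 10*log10(A) = 230 - 2*57 + (-42) + 37 = 111

111 dB


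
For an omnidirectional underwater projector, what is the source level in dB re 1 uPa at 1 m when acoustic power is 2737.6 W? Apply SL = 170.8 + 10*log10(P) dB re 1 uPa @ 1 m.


205.17 dB


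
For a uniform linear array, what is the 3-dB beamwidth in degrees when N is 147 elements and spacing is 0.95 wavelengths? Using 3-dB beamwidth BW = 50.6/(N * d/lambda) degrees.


BW = 50.6 / (147 * 0.95) = 50.6 / 139.65 = 0.36

0.36 deg


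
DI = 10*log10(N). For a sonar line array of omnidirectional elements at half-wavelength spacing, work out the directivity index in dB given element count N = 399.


26.01 dB


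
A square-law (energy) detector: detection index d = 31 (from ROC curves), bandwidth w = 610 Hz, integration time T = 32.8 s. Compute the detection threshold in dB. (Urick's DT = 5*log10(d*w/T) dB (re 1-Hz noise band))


13.8 dB


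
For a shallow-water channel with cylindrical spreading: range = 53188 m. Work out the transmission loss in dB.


TL = 10*log10(53188) = 47.26

47.26 dB


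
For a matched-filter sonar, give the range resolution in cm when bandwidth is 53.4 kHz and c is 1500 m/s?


1.4 cm


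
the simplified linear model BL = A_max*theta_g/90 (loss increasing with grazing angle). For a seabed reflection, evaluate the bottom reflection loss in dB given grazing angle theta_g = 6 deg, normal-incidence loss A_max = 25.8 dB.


BL = A_max * theta_g / 90 = 25.8 * 6 / 90 = 1.72

1.72 dB


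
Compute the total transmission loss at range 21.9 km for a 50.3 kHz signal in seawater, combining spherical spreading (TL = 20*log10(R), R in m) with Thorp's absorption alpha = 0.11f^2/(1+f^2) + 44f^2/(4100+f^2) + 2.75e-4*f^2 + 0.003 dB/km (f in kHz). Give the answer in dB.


Step 1 (Thorp): alpha = 0.11*2530.09/(1+2530.09) + 44*2530.09/(4100+2530.09) + 2.75e-4*2530.09 + 0.003 = 17.5994 dB/km
Step 2: TL_spread = 20*log10(21900) = 86.81 dB
Step 3: TL_abs = alpha*R = 17.5994 * 21.9 = 385.43 dB
Step 4: TL_total = 86.81 + 385.43 = 472.24

472.24 dB


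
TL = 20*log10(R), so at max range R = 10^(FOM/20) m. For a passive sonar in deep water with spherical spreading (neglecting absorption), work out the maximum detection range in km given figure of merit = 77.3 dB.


At max range FOM = TL, so 20*log10(R) = 77.3
R = 10^(77.3/20) = 7328.25 m = 7.33 km

7.33 km


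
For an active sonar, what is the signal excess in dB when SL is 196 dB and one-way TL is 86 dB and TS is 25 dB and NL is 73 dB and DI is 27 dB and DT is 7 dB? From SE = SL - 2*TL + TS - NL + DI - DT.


SE = SL - 2*TL + TS - NL + DI - DT = 196 - 2*86 + (25) - 73 + 27 - 7 = -4

-4 dB


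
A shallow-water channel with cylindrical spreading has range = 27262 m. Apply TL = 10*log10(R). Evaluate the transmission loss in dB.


44.36 dB


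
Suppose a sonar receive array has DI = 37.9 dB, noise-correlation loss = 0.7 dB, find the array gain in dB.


AG = DI - L_corr = 37.9 - 0.7 = 37.2

37.2 dB


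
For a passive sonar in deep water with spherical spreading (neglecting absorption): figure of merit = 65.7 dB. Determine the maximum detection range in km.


At max range FOM = TL, so 20*log10(R) = 65.7
R = 10^(65.7/20) = 1927.52 m = 1.93 km

1.93 km


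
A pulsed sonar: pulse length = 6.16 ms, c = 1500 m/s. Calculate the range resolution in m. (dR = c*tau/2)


4.62 m


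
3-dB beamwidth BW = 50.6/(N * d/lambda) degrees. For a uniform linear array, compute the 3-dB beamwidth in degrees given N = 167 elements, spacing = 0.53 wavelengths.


BW = 50.6 / (167 * 0.53) = 50.6 / 88.51 = 0.57

0.57 deg


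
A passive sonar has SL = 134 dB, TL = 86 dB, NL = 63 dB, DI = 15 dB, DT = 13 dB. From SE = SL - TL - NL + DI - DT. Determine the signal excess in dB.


SE = SL - TL - NL + DI - DT = 134 - 86 - 63 + 15 - 13 = -13

-13 dB


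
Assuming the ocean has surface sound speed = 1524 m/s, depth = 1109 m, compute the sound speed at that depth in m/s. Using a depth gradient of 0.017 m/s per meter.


1542.853 m/s


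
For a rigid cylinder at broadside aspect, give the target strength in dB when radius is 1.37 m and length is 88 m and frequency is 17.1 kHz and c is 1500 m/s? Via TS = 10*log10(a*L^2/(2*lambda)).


47.82 dB


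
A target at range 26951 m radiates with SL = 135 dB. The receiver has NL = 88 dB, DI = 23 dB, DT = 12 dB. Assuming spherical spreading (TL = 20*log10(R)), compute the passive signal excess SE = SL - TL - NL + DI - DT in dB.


Step 1: TL = 20*log10(26951) = 88.61 dB
Step 2: SE = 135 - 88.61 - 88 + 23 - 12 = -30.61

-30.61 dB


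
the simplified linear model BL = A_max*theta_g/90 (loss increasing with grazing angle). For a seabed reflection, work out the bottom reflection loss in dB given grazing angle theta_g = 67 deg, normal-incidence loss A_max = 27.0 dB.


BL = A_max * theta_g / 90 = 27.0 * 67 / 90 = 20.1

20.1 dB


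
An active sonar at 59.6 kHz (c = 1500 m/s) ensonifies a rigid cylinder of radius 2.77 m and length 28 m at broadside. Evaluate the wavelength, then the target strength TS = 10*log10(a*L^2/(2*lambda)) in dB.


Step 1: lambda = c/f = 1500/59600 = 0.02517 m
Step 2: TS = 10*log10(a*L^2/(2*lambda)) = 10*log10(2.77*28^2/(2*0.02517)) = 46.35

46.35 dB


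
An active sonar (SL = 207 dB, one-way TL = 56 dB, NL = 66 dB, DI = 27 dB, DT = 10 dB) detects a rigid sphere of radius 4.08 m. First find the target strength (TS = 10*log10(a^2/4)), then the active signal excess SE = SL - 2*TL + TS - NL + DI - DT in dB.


Step 1: TS = 10*log10(4.08^2/4) = 6.19 dB
Step 2: SE = SL - 2*TL + TS - NL + DI - DT = 207 - 2*56 + (6.19) - 66 + 27 - 10 = 52.19

52.19 dB


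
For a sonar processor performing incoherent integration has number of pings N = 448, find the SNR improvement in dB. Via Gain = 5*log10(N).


Gain = 5*log10(448) = 13.26

13.26 dB


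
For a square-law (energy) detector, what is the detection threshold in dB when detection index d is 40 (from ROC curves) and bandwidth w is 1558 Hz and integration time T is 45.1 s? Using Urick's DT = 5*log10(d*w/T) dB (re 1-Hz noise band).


15.7 dB


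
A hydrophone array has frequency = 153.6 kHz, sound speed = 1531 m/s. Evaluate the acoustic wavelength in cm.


lambda = c/f = 1531 / 153600 = 0.01 m = 1.0 cm

1.0 cm


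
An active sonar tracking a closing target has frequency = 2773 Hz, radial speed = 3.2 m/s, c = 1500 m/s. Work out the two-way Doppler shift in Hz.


11.83 Hz


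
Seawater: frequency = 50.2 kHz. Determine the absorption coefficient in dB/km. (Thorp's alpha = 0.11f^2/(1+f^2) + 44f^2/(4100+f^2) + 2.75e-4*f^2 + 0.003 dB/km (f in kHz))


17.555 dB/km


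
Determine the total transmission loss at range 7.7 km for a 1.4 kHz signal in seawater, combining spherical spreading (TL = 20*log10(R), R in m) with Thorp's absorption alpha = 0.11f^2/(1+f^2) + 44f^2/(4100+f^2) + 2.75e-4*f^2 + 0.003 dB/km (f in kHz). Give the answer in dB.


Step 1 (Thorp): alpha = 0.11*1.96/(1+1.96) + 44*1.96/(4100+1.96) + 2.75e-4*1.96 + 0.003 = 0.0974 dB/km
Step 2: TL_spread = 20*log10(7700) = 77.73 dB
Step 3: TL_abs = alpha*R = 0.0974 * 7.7 = 0.75 dB
Step 4: TL_total = 77.73 + 0.75 = 78.48

78.48 dB


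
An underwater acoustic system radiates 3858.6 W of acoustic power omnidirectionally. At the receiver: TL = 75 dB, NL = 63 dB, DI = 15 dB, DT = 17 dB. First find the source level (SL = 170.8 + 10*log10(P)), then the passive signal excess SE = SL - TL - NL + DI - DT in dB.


Step 1: SL = 170.8 + 10*log10(3858.6) = 206.66 dB
Step 2: SE = SL - TL - NL + DI - DT = 206.66 - 75 - 63 + 15 - 17 = 66.66

66.66 dB


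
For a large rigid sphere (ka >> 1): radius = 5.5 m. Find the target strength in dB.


8.79 dB


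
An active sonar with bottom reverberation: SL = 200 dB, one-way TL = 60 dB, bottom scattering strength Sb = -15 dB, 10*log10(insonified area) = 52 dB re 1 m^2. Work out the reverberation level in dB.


RL = SL - 2*TL + Sb + 10*log10(A) = 200 - 2*60 + (-15) + 52 = 117

117 dB


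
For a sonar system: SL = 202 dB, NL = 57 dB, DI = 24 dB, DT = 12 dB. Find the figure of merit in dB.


FOM = SL - NL + DI - DT = 202 - 57 + 24 - 12 = 157

157 dB


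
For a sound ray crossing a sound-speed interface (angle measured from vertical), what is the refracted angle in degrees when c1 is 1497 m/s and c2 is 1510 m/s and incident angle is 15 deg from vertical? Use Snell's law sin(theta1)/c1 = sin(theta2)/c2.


sin(theta2) = (c2/c1)*sin(theta1) = (1510/1497)*sin(15 deg) = 0.26107
theta2 = arcsin(0.26107) = 15.13

15.13 deg


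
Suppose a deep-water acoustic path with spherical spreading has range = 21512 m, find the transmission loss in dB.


86.65 dB


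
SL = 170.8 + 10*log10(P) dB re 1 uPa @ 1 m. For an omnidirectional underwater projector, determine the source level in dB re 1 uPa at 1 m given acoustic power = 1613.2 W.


202.88 dB


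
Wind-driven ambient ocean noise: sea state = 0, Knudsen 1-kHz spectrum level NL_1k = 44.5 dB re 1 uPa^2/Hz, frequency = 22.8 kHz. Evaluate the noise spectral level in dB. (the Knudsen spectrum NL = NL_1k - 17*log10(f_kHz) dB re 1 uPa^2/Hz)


21.42 dB


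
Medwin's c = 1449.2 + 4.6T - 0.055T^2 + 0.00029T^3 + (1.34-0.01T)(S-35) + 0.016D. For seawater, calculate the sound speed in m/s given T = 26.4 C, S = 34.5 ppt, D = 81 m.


c = 1449.2 + 4.6*26.4 - 0.055*26.4^2 + 0.00029*26.4^3 + (1.34 - 0.01*26.4)*(34.5 - 35) + 0.016*81 = 1538.4

1538.4 m/s


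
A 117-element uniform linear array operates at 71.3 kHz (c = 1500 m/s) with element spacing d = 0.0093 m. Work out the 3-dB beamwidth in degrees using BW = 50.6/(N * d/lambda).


0.98 deg


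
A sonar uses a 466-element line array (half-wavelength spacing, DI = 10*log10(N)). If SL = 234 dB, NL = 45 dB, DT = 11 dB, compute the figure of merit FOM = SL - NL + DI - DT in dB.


Step 1: DI = 10*log10(466) = 26.68 dB
Step 2: FOM = SL - NL + DI - DT = 234 - 45 + 26.68 - 11 = 204.68

204.68 dB


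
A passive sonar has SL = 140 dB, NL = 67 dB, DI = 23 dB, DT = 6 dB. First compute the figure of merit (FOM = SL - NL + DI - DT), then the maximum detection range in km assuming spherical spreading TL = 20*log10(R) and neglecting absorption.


Step 1: FOM = SL - NL + DI - DT = 140 - 67 + 23 - 6 = 90 dB
Step 2: at max range FOM = TL = 20*log10(R), so R = 10^(90/20) = 31622.78 m = 31.62 km

31.62 km


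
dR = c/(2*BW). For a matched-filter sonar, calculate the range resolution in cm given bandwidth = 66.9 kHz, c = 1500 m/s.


1.12 cm


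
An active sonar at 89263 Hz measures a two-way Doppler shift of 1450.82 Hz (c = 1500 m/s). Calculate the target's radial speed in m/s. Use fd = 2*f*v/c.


From fd = 2*f*v/c, v = c*fd/(2*f) = 1500 * 1450.82 / (2*89263) = 12.19

12.19 m/s


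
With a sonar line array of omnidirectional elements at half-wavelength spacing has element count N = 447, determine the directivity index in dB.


26.5 dB


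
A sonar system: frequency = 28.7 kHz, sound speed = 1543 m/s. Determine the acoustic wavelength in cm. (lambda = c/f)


lambda = c/f = 1543 / 28700 = 0.0538 m = 5.38 cm

5.38 cm


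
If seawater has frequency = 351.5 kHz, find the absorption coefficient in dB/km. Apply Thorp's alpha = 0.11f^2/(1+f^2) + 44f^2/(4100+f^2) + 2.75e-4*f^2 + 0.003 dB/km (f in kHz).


76.677 dB/km


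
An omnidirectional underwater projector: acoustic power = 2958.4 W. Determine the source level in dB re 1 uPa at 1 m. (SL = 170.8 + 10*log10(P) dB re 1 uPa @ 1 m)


205.51 dB


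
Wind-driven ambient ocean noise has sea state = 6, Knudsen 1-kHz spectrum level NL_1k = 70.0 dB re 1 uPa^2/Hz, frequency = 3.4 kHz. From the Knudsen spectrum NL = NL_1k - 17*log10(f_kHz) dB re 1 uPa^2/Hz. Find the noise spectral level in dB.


NL = NL_1k - 17*log10(f_kHz) = 70.0 - 17*log10(3.4) = 70.0 - (9.04) = 60.96

60.96 dB


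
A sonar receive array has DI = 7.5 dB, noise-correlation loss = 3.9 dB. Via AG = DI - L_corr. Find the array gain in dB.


3.6 dB


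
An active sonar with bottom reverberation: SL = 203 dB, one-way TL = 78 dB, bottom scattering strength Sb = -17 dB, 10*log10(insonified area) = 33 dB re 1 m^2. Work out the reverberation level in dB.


RL = SL - 2*TL + Sb + 10*log10(A) = 203 - 2*78 + (-17) + 33 = 63

63 dB


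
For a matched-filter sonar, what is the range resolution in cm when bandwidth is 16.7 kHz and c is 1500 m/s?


dR = c/(2*BW) = 1500 / (2 * 16.7e3) = 0.0449 m = 4.49 cm

4.49 cm


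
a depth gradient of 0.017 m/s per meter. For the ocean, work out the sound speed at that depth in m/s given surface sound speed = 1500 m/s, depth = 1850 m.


1531.45 m/s


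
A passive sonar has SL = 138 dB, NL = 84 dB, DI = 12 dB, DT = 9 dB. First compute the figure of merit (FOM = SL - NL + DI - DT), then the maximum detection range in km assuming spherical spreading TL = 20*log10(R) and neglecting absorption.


Step 1: FOM = SL - NL + DI - DT = 138 - 84 + 12 - 9 = 57 dB
Step 2: at max range FOM = TL = 20*log10(R), so R = 10^(57/20) = 707.95 m = 0.71 km

0.71 km


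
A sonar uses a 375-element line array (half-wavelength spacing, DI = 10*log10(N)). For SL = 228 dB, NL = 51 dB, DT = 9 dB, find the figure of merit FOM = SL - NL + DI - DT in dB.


Step 1: DI = 10*log10(375) = 25.74 dB
Step 2: FOM = SL - NL + DI - DT = 228 - 51 + 25.74 - 9 = 193.74

193.74 dB


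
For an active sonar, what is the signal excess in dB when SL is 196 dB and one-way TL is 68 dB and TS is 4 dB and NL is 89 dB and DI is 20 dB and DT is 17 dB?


-22 dB


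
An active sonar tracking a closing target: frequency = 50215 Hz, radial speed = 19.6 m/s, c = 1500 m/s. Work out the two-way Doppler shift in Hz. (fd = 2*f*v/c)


fd = 2*f*v/c = 2 * 50215 * 19.6 / 1500 = 1312.29

1312.29 Hz


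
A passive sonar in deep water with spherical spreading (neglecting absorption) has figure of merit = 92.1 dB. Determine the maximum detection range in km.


40.27 km


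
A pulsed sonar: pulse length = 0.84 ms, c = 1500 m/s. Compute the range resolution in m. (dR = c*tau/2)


dR = c*tau/2 = 1500 * 0.84e-3 / 2 = 0.63

0.63 m


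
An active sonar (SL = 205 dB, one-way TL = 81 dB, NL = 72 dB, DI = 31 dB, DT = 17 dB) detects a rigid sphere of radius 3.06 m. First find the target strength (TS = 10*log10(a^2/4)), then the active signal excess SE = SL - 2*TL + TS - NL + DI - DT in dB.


Step 1: TS = 10*log10(3.06^2/4) = 3.69 dB
Step 2: SE = SL - 2*TL + TS - NL + DI - DT = 205 - 2*81 + (3.69) - 72 + 31 - 17 = -11.31

-11.31 dB


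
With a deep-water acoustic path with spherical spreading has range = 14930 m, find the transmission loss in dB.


TL = 20*log10(14930) = 83.48

83.48 dB


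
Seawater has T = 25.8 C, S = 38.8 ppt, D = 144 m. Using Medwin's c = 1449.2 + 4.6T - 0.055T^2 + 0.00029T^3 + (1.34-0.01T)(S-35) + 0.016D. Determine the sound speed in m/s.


c = 1449.2 + 4.6*25.8 - 0.055*25.8^2 + 0.00029*25.8^3 + (1.34 - 0.01*25.8)*(38.8 - 35) + 0.016*144 = 1542.67

1542.67 m/s


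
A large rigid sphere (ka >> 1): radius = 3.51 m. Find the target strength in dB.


TS = 10*log10(3.51^2 / 4) = 10*log10(3.080025) = 4.89

4.89 dB


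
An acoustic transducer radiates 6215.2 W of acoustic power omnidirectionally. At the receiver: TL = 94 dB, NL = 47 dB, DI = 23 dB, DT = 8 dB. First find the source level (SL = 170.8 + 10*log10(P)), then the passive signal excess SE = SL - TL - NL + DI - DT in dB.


Step 1: SL = 170.8 + 10*log10(6215.2) = 208.73 dB
Step 2: SE = SL - TL - NL + DI - DT = 208.73 - 94 - 47 + 23 - 8 = 82.73

82.73 dB


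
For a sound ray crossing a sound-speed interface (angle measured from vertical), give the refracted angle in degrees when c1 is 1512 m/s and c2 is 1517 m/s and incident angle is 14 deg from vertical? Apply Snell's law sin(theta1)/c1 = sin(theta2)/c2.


sin(theta2) = (c2/c1)*sin(theta1) = (1517/1512)*sin(14 deg) = 0.24272
theta2 = arcsin(0.24272) = 14.05

14.05 deg


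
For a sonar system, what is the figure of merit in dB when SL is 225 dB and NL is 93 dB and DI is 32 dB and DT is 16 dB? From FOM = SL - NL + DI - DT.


FOM = SL - NL + DI - DT = 225 - 93 + 32 - 16 = 148

148 dB


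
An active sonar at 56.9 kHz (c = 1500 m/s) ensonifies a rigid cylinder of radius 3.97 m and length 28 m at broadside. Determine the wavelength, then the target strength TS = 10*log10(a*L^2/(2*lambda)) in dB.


Step 1: lambda = c/f = 1500/56900 = 0.02636 m
Step 2: TS = 10*log10(a*L^2/(2*lambda)) = 10*log10(3.97*28^2/(2*0.02636)) = 47.71

47.71 dB


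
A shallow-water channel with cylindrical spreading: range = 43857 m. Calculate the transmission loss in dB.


TL = 10*log10(43857) = 46.42

46.42 dB


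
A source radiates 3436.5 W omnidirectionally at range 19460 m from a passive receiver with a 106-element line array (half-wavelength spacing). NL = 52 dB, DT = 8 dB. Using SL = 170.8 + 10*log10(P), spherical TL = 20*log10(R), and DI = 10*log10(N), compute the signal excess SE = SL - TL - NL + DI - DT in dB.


Step 1: SL = 170.8 + 10*log10(3436.5) = 206.16 dB
Step 2: TL = 20*log10(19460) = 85.78 dB
Step 3: DI = 10*log10(106) = 20.25 dB
Step 4: SE = SL - TL - NL + DI - DT = 206.16 - 85.78 - 52 + 20.25 - 8 = 80.63

80.63 dB


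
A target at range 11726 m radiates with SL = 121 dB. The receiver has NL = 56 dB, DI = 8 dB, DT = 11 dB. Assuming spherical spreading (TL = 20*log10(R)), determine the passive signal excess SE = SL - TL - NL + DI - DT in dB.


-19.38 dB


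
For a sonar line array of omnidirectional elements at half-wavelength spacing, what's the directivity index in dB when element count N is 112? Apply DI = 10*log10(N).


DI = 10*log10(112) = 20.49

20.49 dB


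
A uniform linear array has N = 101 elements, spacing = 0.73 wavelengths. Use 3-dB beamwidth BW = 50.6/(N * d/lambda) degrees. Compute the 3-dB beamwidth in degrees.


BW = 50.6 / (101 * 0.73) = 50.6 / 73.73 = 0.69

0.69 deg


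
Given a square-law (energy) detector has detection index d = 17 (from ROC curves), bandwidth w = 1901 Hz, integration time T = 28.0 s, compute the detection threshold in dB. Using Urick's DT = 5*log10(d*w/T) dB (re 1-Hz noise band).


DT = 5*log10(d*w/T) = 5*log10(17 * 1901 / 28.0) = 5*log10(1154.18) = 15.31

15.31 dB


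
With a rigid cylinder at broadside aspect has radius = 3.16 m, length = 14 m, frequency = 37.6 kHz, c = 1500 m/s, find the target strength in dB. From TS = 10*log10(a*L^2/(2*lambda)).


lambda = 1500/37600 = 0.03989 m
TS = 10*log10(3.16*14^2/(2*0.03989)) = 38.9

38.9 dB


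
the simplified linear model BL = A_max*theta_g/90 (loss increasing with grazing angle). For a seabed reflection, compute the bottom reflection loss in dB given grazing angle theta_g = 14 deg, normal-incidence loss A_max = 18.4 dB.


BL = A_max * theta_g / 90 = 18.4 * 14 / 90 = 2.86

2.86 dB


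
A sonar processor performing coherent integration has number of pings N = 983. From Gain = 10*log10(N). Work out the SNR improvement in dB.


Gain = 10*log10(983) = 29.93

29.93 dB


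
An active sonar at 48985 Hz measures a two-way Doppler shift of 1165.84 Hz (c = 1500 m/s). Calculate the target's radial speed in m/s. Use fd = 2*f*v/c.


From fd = 2*f*v/c, v = c*fd/(2*f) = 1500 * 1165.84 / (2*48985) = 17.85

17.85 m/s


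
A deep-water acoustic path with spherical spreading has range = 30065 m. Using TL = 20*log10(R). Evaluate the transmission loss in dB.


TL = 20*log10(30065) = 89.56

89.56 dB


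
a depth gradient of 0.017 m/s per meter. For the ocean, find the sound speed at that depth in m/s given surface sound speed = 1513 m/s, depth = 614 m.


1523.438 m/s


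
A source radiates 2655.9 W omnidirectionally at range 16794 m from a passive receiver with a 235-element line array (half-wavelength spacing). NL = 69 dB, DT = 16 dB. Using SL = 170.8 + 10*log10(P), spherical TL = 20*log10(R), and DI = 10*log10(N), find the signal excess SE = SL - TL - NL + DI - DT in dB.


Step 1: SL = 170.8 + 10*log10(2655.9) = 205.04 dB
Step 2: TL = 20*log10(16794) = 84.5 dB
Step 3: DI = 10*log10(235) = 23.71 dB
Step 4: SE = SL - TL - NL + DI - DT = 205.04 - 84.5 - 69 + 23.71 - 16 = 59.25

59.25 dB


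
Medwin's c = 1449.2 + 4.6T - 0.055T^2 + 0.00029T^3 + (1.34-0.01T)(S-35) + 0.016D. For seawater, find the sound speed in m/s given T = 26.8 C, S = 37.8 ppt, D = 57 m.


c = 1449.2 + 4.6*26.8 - 0.055*26.8^2 + 0.00029*26.8^3 + (1.34 - 0.01*26.8)*(37.8 - 35) + 0.016*57 = 1542.47

1542.47 m/s


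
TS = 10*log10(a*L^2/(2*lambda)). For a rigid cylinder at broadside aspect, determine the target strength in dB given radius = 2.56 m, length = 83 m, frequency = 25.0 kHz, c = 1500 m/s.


lambda = 1500/25000 = 0.06 m
TS = 10*log10(2.56*83^2/(2*0.06)) = 51.67

51.67 dB


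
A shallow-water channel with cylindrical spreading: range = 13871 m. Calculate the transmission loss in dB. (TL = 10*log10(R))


TL = 10*log10(13871) = 41.42

41.42 dB


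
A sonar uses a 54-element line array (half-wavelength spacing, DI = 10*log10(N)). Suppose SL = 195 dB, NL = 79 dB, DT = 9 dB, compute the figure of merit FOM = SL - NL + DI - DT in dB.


Step 1: DI = 10*log10(54) = 17.32 dB
Step 2: FOM = SL - NL + DI - DT = 195 - 79 + 17.32 - 9 = 124.32

124.32 dB


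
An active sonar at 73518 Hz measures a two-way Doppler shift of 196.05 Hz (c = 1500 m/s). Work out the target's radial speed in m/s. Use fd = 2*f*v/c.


2.0 m/s


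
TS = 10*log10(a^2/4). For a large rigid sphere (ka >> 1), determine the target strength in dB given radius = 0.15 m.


-22.5 dB


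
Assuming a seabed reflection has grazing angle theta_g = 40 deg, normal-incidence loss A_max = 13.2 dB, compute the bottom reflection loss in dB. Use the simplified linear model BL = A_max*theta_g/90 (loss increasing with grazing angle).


BL = A_max * theta_g / 90 = 13.2 * 40 / 90 = 5.87

5.87 dB


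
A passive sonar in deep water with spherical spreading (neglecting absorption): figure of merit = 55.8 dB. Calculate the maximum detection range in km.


0.62 km


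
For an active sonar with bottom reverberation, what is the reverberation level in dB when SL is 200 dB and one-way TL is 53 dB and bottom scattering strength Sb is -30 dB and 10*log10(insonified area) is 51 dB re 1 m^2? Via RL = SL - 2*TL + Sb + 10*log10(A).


RL = SL - 2*TL + Sb + 10*log10(A) = 200 - 2*53 + (-30) + 51 = 115

115 dB


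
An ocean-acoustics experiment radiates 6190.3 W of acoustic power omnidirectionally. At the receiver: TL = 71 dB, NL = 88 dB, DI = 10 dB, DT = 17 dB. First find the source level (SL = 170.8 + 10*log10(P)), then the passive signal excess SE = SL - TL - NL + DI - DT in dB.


Step 1: SL = 170.8 + 10*log10(6190.3) = 208.72 dB
Step 2: SE = SL - TL - NL + DI - DT = 208.72 - 71 - 88 + 10 - 17 = 42.72

42.72 dB
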